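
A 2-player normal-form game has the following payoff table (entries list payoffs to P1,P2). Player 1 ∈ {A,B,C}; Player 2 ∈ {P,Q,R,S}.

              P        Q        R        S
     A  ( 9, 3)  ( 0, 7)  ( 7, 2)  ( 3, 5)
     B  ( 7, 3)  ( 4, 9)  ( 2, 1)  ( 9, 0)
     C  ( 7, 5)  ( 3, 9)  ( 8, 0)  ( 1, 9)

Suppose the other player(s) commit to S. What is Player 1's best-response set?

P1 best: {B}

u_1(A vs S) = 3
u_1(B vs S) = 9
u_1(C vs S) = 1
max payoff 9 at {B}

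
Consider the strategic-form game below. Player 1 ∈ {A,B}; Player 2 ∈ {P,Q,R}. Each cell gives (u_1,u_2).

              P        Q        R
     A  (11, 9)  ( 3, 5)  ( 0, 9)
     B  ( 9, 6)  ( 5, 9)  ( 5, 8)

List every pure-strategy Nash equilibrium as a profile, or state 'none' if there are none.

Nash profiles: (A,P), (B,Q)

(A,P): NE
(A,Q): not NE [P1→B gives 5>3; P2→R gives 9>5]
(A,R): not NE [P1→B gives 5>0]
(B,P): not NE [P1→A gives 11>9; P2→Q gives 9>6]
(B,Q): NE
(B,R): not NE [P2→Q gives 9>8]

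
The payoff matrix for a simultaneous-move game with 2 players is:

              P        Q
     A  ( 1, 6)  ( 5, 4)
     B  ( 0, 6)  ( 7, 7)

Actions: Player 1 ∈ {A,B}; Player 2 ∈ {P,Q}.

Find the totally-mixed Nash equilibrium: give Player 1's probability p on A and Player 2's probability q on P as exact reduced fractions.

P1 mixes 1/3 on A; P2 mixes 2/3 on P

P1 indiff ⇒ q·1+(1-q)·5 = q·0+(1-q)·7 ⇒ q(1) = (1-q)(2) ⇒ q = 2/3
P2 indiff ⇒ p·6+(1-p)·6 = p·4+(1-p)·7 ⇒ p(2) = (1-p)(1) ⇒ p = 1/3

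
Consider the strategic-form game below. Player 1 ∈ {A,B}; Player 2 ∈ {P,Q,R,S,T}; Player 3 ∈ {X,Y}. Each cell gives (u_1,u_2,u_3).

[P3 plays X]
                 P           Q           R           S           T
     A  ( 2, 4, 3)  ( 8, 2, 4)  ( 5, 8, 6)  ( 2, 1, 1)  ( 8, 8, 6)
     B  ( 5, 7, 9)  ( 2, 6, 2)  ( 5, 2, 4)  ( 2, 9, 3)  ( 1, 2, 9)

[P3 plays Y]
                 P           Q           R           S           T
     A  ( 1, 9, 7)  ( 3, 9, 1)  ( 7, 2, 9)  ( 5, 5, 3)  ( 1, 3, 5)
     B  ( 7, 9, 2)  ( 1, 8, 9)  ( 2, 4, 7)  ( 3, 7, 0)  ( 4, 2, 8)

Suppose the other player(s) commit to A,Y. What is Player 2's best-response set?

u_2(P vs A,Y) = 9
u_2(Q vs A,Y) = 9
u_2(R vs A,Y) = 2
u_2(S vs A,Y) = 5
u_2(T vs A,Y) = 3
max payoff 9 at {P,Q}

argmax u_2 = {P,Q}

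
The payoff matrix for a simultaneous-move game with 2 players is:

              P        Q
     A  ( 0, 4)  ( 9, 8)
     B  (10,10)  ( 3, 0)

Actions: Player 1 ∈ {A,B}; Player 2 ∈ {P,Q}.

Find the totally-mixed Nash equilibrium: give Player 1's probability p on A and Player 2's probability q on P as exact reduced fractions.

(p,q) = (5/7, 3/8)

P1 indiff ⇒ q·0+(1-q)·9 = q·10+(1-q)·3 ⇒ q(-10) = (1-q)(-6) ⇒ q = 3/8
P2 indiff ⇒ p·4+(1-p)·10 = p·8+(1-p)·0 ⇒ p(-4) = (1-p)(-10) ⇒ p = 5/7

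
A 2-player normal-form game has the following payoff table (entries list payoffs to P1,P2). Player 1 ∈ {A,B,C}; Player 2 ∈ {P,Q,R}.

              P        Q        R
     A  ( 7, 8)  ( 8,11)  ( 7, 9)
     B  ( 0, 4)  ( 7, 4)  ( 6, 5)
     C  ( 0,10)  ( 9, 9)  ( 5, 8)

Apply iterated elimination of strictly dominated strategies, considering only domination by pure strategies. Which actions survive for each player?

Remaining: P1:{A,C} P2:{P,Q}

P1 drop B (A beats it: P:7>0 Q:8>7 R:7>6)
P2 drop R (Q beats it: A:11>9 C:9>8)
P1→{A,C} P2→{P,Q}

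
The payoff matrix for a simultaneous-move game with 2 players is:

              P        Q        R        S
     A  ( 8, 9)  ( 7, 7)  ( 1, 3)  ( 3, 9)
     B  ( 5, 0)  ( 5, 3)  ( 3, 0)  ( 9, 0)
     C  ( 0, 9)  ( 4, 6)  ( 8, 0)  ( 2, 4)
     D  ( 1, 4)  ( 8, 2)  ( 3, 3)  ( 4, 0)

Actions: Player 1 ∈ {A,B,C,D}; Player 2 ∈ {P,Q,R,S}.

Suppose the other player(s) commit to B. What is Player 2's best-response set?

u_2(P vs B) = 0
u_2(Q vs B) = 3
u_2(R vs B) = 0
u_2(S vs B) = 0
max payoff 3 at {Q}

P2 best: {Q}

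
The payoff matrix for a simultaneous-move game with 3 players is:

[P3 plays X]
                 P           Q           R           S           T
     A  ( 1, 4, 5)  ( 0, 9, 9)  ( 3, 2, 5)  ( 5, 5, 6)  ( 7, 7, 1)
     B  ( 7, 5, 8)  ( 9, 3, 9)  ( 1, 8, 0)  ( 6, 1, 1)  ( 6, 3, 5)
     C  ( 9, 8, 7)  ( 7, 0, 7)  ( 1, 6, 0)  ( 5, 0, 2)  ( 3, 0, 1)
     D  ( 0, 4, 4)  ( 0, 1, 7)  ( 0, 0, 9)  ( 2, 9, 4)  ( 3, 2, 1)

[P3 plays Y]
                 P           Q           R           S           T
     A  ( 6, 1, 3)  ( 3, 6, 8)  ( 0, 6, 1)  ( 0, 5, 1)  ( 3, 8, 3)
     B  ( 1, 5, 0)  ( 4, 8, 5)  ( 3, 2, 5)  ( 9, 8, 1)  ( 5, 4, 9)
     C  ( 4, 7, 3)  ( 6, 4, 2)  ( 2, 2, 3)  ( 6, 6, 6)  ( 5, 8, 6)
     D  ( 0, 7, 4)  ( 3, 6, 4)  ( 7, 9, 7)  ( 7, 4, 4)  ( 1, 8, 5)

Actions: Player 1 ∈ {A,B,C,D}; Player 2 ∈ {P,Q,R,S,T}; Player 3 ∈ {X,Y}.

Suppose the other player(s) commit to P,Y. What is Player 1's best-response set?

P1 best: {A}

u_1(A vs P,Y) = 6
u_1(B vs P,Y) = 1
u_1(C vs P,Y) = 4
u_1(D vs P,Y) = 0
max payoff 6 at {A}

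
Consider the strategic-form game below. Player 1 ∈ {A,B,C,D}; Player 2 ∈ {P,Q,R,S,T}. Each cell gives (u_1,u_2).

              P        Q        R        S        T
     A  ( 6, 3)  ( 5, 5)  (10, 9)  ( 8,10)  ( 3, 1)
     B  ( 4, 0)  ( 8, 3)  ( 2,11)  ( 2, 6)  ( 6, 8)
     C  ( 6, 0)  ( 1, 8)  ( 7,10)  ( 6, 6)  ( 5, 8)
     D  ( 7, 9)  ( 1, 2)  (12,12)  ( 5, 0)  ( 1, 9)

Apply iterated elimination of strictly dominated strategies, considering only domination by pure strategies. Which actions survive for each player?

IESDS → P1:{A,D} P2:{R,S}

P2 drop P (R beats it: A:9>3 B:11>0 C:10>0 D:12>9)
P2 drop Q (R beats it: A:9>5 B:11>3 C:10>8 D:12>2)
P2 drop T (R beats it: A:9>1 B:11>8 C:10>8 D:12>9)
P1 drop B (A beats it: R:10>2 S:8>2)
P1 drop C (A beats it: R:10>7 S:8>6)
P1→{A,D} P2→{R,S}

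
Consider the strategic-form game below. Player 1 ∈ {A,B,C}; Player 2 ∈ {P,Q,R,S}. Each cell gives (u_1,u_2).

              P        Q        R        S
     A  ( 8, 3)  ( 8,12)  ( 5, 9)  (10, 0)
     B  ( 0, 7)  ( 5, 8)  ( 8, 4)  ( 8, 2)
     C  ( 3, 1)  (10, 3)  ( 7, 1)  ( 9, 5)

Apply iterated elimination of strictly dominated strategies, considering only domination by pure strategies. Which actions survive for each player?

P2 drop P (Q beats it: A:12>3 B:8>7 C:3>1)
P2 drop R (Q beats it: A:12>9 B:8>4 C:3>1)
P1 drop B (A beats it: Q:8>5 S:10>8)
P1→{A,C} P2→{Q,S}

IESDS → P1:{A,C} P2:{Q,S}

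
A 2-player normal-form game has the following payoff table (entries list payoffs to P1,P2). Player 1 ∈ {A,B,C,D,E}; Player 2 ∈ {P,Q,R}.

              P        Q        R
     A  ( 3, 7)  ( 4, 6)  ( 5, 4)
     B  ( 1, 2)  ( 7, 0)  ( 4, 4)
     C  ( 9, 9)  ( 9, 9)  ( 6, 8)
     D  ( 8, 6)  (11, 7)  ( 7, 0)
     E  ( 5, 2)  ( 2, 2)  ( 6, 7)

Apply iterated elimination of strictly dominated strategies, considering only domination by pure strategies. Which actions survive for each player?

P1 drop A (C beats it: P:9>3 Q:9>4 R:6>5)
P1 drop B (C beats it: P:9>1 Q:9>7 R:6>4)
P1 drop E (D beats it: P:8>5 Q:11>2 R:7>6)
P2 drop R (P beats it: C:9>8 D:6>0)
P1→{C,D} P2→{P,Q}

IESDS → P1:{C,D} P2:{P,Q}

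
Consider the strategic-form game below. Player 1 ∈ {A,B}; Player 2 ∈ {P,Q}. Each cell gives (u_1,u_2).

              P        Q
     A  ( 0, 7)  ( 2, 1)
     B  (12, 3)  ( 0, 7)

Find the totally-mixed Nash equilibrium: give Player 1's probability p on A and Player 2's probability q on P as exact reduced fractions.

(p,q) = (2/5, 1/7)

P1 indiff ⇒ q·0+(1-q)·2 = q·12+(1-q)·0 ⇒ q(-12) = (1-q)(-2) ⇒ q = 1/7
P2 indiff ⇒ p·7+(1-p)·3 = p·1+(1-p)·7 ⇒ p(6) = (1-p)(4) ⇒ p = 2/5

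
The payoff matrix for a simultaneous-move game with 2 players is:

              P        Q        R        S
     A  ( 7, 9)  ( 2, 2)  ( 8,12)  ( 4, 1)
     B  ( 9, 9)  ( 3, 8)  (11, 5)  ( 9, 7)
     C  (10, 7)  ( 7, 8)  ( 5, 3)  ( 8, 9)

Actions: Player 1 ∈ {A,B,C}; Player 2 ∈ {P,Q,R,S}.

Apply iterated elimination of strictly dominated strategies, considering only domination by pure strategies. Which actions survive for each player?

P1 drop A (B beats it: P:9>7 Q:3>2 R:11>8 S:9>4)
P2 drop R (P beats it: B:9>5 C:7>3)
P1→{B,C} P2→{P,Q,S}

IESDS → P1:{B,C} P2:{P,Q,S}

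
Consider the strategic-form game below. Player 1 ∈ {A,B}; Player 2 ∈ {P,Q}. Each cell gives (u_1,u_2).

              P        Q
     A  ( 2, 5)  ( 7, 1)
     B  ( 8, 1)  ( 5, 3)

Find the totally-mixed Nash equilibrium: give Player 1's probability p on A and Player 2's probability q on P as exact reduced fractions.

P1 indiff ⇒ q·2+(1-q)·7 = q·8+(1-q)·5 ⇒ q(-6) = (1-q)(-2) ⇒ q = 1/4
P2 indiff ⇒ p·5+(1-p)·1 = p·1+(1-p)·3 ⇒ p(4) = (1-p)(2) ⇒ p = 1/3

P1 mixes 1/3 on A; P2 mixes 1/4 on P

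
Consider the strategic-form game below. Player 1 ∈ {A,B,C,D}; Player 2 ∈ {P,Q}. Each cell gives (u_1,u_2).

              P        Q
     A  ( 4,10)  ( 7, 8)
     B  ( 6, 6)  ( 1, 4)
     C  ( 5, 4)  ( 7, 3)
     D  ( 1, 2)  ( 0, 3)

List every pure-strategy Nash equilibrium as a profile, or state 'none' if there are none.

PSNE = {(B,P)}

(A,P): not NE [P1→B gives 6>4]
(A,Q): not NE [P2→P gives 10>8]
(B,P): NE
(B,Q): not NE [P1→C gives 7>1; P2→P gives 6>4]
(C,P): not NE [P1→B gives 6>5]
(C,Q): not NE [P2→P gives 4>3]
(D,P): not NE [P1→B gives 6>1; P2→Q gives 3>2]
(D,Q): not NE [P1→C gives 7>0]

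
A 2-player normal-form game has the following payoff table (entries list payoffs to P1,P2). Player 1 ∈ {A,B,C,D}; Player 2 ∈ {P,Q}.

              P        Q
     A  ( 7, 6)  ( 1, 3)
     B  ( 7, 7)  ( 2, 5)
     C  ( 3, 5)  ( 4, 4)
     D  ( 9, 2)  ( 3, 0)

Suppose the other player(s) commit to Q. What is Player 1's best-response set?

u_1(A vs Q) = 1
u_1(B vs Q) = 2
u_1(C vs Q) = 4
u_1(D vs Q) = 3
max payoff 4 at {C}

BR_1 = {C}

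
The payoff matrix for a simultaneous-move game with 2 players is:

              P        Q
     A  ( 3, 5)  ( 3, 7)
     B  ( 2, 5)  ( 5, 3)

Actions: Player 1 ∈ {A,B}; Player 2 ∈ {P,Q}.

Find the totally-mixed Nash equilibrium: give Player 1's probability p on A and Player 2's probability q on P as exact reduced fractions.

P1 indiff ⇒ q·3+(1-q)·3 = q·2+(1-q)·5 ⇒ q(1) = (1-q)(2) ⇒ q = 2/3
P2 indiff ⇒ p·5+(1-p)·5 = p·7+(1-p)·3 ⇒ p(-2) = (1-p)(-2) ⇒ p = 1/2

(p,q) = (1/2, 2/3)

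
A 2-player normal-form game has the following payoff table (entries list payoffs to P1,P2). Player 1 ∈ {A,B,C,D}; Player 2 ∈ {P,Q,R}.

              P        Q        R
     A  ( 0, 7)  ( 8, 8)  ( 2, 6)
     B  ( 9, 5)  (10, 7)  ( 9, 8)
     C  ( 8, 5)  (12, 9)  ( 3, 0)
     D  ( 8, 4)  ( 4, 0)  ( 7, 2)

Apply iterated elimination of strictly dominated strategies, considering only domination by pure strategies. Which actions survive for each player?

IESDS → P1:{B,C} P2:{Q,R}

P1 drop A (B beats it: P:9>0 Q:10>8 R:9>2)
P1 drop D (B beats it: P:9>8 Q:10>4 R:9>7)
P2 drop P (Q beats it: B:7>5 C:9>5)
P1→{B,C} P2→{Q,R}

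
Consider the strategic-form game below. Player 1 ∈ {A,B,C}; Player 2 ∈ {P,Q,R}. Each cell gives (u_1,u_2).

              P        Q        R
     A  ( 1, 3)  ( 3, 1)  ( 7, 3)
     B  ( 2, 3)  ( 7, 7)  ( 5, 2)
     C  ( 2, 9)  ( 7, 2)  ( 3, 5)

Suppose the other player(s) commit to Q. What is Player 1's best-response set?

u_1(A vs Q) = 3
u_1(B vs Q) = 7
u_1(C vs Q) = 7
max payoff 7 at {B,C}

argmax u_1 = {B,C}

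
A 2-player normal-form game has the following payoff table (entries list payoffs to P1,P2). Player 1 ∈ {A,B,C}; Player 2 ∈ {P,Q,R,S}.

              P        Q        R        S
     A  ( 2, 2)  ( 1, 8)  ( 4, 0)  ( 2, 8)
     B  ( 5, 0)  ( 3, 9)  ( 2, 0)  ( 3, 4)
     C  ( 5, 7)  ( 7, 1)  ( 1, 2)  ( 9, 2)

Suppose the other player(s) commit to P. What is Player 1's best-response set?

BR_1 = {B,C}

u_1(A vs P) = 2
u_1(B vs P) = 5
u_1(C vs P) = 5
max payoff 5 at {B,C}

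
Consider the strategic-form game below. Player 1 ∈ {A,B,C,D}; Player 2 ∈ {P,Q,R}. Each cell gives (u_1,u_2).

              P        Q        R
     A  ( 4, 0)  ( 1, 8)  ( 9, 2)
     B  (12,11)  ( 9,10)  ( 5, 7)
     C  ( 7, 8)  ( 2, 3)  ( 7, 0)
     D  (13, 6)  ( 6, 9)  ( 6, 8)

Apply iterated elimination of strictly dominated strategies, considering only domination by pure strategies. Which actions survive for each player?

P2 drop R (Q beats it: A:8>2 B:10>7 C:3>0 D:9>8)
P1 drop A (B beats it: P:12>4 Q:9>1)
P1 drop C (B beats it: P:12>7 Q:9>2)
P1→{B,D} P2→{P,Q}

Survivors P1:{B,D} P2:{P,Q}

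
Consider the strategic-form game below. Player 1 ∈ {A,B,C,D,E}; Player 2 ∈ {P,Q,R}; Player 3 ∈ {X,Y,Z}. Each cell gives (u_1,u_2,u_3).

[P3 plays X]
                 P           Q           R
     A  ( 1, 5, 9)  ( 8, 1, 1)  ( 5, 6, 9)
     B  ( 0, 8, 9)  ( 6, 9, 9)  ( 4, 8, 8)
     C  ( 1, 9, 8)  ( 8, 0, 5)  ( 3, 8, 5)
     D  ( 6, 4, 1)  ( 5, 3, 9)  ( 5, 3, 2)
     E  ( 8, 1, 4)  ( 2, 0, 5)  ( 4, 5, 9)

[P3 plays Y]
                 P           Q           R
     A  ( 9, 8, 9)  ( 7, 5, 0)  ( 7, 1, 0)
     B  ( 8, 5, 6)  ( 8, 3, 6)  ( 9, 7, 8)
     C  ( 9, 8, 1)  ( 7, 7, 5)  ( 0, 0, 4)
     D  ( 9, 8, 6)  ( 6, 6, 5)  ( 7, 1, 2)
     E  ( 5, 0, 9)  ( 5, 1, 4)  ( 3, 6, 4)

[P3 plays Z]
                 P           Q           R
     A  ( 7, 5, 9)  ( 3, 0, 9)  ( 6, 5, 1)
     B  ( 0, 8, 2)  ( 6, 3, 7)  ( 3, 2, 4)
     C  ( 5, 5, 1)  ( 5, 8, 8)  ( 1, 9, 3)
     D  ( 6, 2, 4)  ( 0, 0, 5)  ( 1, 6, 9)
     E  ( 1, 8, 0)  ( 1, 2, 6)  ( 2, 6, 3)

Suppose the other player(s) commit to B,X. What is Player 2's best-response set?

argmax u_2 = {Q}

u_2(P vs B,X) = 8
u_2(Q vs B,X) = 9
u_2(R vs B,X) = 8
max payoff 9 at {Q}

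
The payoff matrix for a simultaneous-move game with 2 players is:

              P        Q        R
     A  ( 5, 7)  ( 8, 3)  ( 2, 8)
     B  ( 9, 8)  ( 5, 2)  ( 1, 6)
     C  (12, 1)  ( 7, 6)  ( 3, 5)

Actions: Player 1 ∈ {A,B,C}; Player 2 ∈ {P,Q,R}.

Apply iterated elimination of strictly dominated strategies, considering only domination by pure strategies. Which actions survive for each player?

Remaining: P1:{A,C} P2:{Q,R}

P1 drop B (C beats it: P:12>9 Q:7>5 R:3>1)
P2 drop P (R beats it: A:8>7 C:5>1)
P1→{A,C} P2→{Q,R}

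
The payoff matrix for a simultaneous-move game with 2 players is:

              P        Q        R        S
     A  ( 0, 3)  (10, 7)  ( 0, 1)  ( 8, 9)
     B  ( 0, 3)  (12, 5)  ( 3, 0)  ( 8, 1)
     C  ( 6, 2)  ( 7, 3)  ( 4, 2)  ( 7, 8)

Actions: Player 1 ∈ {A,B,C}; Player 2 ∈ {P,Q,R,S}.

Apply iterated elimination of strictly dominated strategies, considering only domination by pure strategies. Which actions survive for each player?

P2 drop P (Q beats it: A:7>3 B:5>3 C:3>2)
P2 drop R (Q beats it: A:7>1 B:5>0 C:3>2)
P1 drop C (A beats it: Q:10>7 S:8>7)
P1→{A,B} P2→{Q,S}

IESDS → P1:{A,B} P2:{Q,S}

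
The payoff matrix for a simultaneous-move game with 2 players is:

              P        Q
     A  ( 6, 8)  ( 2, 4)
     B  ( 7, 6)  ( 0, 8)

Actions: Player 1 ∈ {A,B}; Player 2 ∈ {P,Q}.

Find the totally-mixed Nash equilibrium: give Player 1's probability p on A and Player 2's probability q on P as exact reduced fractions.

P1 indiff ⇒ q·6+(1-q)·2 = q·7+(1-q)·0 ⇒ q(-1) = (1-q)(-2) ⇒ q = 2/3
P2 indiff ⇒ p·8+(1-p)·6 = p·4+(1-p)·8 ⇒ p(4) = (1-p)(2) ⇒ p = 1/3

P1 mixes 1/3 on A; P2 mixes 2/3 on P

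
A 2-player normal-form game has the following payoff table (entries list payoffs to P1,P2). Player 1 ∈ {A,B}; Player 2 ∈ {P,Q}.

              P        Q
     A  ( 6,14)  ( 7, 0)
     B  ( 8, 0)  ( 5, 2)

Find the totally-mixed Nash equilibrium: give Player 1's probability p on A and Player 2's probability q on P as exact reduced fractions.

P1 indiff ⇒ q·6+(1-q)·7 = q·8+(1-q)·5 ⇒ q(-2) = (1-q)(-2) ⇒ q = 1/2
P2 indiff ⇒ p·14+(1-p)·0 = p·0+(1-p)·2 ⇒ p(14) = (1-p)(2) ⇒ p = 1/8

(p,q) = (1/8, 1/2)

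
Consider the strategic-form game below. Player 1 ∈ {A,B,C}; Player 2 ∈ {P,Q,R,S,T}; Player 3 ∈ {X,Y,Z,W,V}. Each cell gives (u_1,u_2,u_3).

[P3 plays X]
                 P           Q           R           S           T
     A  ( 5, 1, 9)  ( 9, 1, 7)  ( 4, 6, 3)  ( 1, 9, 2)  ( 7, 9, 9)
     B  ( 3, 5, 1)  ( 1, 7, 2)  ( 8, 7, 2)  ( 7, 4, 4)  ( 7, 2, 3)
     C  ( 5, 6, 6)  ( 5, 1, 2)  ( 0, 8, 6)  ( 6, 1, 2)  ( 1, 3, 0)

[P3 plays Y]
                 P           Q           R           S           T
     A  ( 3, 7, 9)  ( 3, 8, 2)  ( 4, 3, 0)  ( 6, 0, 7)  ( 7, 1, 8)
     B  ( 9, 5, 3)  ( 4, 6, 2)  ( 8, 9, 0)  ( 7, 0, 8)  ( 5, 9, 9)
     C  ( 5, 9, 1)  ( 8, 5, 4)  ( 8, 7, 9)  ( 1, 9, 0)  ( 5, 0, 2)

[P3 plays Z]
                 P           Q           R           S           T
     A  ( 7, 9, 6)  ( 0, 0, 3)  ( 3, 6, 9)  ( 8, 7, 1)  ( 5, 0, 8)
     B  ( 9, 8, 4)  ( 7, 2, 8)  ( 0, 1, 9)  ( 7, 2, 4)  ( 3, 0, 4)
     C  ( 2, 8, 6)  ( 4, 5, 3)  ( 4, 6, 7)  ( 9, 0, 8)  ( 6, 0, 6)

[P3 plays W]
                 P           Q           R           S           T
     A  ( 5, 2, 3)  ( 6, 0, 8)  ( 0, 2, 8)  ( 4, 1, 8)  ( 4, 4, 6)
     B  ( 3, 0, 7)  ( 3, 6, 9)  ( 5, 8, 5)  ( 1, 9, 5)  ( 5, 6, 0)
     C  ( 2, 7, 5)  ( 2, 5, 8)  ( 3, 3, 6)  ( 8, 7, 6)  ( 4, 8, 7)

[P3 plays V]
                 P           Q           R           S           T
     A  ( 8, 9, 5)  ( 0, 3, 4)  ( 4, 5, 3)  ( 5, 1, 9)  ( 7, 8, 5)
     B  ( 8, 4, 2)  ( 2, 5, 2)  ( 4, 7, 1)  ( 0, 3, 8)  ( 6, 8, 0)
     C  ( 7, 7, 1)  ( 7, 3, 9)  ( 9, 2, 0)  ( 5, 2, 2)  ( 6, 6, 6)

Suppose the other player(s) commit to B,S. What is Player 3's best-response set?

P3 best: {Y,V}

u_3(X vs B,S) = 4
u_3(Y vs B,S) = 8
u_3(Z vs B,S) = 4
u_3(W vs B,S) = 5
u_3(V vs B,S) = 8
max payoff 8 at {Y,V}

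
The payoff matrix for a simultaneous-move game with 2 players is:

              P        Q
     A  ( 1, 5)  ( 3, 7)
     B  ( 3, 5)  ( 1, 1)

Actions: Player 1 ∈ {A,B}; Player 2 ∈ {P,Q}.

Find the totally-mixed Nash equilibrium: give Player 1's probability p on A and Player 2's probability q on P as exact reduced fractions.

(p,q) = (2/3, 1/2)

P1 indiff ⇒ q·1+(1-q)·3 = q·3+(1-q)·1 ⇒ q(-2) = (1-q)(-2) ⇒ q = 1/2
P2 indiff ⇒ p·5+(1-p)·5 = p·7+(1-p)·1 ⇒ p(-2) = (1-p)(-4) ⇒ p = 2/3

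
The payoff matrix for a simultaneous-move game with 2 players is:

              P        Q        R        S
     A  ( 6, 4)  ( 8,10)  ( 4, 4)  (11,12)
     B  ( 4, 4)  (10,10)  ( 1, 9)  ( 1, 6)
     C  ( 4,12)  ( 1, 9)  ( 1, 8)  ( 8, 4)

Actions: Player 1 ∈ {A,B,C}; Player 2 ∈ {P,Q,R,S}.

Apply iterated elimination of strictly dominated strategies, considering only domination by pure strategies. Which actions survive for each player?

P1 drop C (A beats it: P:6>4 Q:8>1 R:4>1 S:11>8)
P2 drop P (Q beats it: A:10>4 B:10>4)
P2 drop R (Q beats it: A:10>4 B:10>9)
P1→{A,B} P2→{Q,S}

Survivors P1:{A,B} P2:{Q,S}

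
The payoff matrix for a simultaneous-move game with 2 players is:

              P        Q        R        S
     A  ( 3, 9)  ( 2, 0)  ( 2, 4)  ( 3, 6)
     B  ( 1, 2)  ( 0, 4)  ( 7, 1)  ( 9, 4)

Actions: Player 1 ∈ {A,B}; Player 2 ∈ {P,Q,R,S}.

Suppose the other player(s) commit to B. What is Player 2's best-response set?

u_2(P vs B) = 2
u_2(Q vs B) = 4
u_2(R vs B) = 1
u_2(S vs B) = 4
max payoff 4 at {Q,S}

argmax u_2 = {Q,S}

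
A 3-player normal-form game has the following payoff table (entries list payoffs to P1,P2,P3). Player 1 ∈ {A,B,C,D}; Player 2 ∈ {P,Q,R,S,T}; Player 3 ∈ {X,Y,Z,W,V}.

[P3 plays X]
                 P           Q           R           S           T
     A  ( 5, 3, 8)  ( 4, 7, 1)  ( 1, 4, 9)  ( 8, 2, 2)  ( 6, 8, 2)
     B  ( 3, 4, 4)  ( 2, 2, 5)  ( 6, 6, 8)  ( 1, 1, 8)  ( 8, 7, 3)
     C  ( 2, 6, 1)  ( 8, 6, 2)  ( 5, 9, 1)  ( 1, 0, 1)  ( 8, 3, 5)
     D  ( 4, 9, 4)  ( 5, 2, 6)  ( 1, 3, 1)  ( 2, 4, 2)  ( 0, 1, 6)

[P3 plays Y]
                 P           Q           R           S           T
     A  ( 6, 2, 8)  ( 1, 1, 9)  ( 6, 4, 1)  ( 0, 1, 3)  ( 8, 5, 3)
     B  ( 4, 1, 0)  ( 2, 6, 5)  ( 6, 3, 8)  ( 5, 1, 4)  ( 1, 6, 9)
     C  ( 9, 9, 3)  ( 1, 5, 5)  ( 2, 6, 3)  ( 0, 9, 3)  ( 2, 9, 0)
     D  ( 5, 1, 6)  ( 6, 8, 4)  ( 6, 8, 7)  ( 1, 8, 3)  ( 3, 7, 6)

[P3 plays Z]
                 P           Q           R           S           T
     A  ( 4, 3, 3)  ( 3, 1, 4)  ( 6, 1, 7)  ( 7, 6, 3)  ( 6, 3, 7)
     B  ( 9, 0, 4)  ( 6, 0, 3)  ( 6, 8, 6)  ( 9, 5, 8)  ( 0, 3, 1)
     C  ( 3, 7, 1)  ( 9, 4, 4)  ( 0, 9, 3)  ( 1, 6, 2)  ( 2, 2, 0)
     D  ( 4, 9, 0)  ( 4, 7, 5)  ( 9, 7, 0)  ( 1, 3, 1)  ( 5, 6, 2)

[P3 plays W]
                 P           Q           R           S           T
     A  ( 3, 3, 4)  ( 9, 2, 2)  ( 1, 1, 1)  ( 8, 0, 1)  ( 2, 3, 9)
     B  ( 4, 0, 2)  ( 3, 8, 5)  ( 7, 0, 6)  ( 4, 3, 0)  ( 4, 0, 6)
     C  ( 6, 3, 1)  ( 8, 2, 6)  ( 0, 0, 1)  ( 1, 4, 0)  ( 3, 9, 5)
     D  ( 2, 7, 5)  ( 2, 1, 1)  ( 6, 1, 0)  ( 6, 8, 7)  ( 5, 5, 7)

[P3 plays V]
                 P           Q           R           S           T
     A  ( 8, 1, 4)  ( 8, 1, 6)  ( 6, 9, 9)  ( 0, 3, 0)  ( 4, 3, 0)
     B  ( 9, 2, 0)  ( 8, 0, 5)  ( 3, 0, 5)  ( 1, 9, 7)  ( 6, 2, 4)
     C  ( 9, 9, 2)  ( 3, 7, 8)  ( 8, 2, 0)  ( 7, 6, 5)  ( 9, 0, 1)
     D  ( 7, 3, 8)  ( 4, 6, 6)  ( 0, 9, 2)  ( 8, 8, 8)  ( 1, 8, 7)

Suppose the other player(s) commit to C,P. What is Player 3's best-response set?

u_3(X vs C,P) = 1
u_3(Y vs C,P) = 3
u_3(Z vs C,P) = 1
u_3(W vs C,P) = 1
u_3(V vs C,P) = 2
max payoff 3 at {Y}

argmax u_3 = {Y}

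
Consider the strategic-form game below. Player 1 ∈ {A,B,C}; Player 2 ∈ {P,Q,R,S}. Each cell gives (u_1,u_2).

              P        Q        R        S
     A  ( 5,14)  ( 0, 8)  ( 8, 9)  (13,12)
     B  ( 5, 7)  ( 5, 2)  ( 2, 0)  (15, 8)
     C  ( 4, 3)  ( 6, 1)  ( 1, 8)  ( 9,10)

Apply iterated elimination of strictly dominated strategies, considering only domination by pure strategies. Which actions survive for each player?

P2 drop Q (P beats it: A:14>8 B:7>2 C:3>1)
P1 drop C (A beats it: P:5>4 R:8>1 S:13>9)
P2 drop R (P beats it: A:14>9 B:7>0)
P1→{A,B} P2→{P,S}

IESDS → P1:{A,B} P2:{P,S}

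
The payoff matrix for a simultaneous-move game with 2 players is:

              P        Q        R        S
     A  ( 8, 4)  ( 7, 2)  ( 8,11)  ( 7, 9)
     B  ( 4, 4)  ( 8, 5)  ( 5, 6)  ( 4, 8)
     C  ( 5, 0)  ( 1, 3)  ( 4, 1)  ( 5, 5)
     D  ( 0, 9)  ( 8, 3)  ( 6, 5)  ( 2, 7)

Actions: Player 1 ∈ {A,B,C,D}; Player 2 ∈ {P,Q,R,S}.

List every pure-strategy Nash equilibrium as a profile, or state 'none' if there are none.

Nash profiles: (A,R)

(A,P): not NE [P2→R gives 11>4]
(A,Q): not NE [P1→D gives 8>7; P2→R gives 11>2]
(A,R): NE
(A,S): not NE [P2→R gives 11>9]
(B,P): not NE [P1→A gives 8>4; P2→S gives 8>4]
(B,Q): not NE [P2→S gives 8>5]
(B,R): not NE [P1→A gives 8>5; P2→S gives 8>6]
(B,S): not NE [P1→A gives 7>4]
(C,P): not NE [P1→A gives 8>5; P2→S gives 5>0]
(C,Q): not NE [P1→D gives 8>1; P2→S gives 5>3]
(C,R): not NE [P1→A gives 8>4; P2→S gives 5>1]
(C,S): not NE [P1→A gives 7>5]
(D,P): not NE [P1→A gives 8>0]
(D,Q): not NE [P2→P gives 9>3]
(D,R): not NE [P1→A gives 8>6; P2→P gives 9>5]
(D,S): not NE [P1→A gives 7>2; P2→P gives 9>7]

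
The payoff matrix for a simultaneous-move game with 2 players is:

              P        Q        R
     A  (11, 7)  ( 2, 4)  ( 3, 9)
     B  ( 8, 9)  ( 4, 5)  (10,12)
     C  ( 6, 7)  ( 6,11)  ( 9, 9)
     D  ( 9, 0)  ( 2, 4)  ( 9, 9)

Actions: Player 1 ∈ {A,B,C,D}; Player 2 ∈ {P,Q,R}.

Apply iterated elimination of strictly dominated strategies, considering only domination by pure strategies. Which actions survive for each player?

P2 drop P (R beats it: A:9>7 B:12>9 C:9>7 D:9>0)
P1 drop A (B beats it: Q:4>2 R:10>3)
P1 drop D (B beats it: Q:4>2 R:10>9)
P1→{B,C} P2→{Q,R}

Remaining: P1:{B,C} P2:{Q,R}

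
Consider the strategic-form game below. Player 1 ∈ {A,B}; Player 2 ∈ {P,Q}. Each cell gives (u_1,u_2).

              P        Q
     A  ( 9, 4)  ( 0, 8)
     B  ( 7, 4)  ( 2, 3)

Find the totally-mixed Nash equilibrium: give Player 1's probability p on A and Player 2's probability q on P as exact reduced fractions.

P1 mixes 1/5 on A; P2 mixes 1/2 on P

P1 indiff ⇒ q·9+(1-q)·0 = q·7+(1-q)·2 ⇒ q(2) = (1-q)(2) ⇒ q = 1/2
P2 indiff ⇒ p·4+(1-p)·4 = p·8+(1-p)·3 ⇒ p(-4) = (1-p)(-1) ⇒ p = 1/5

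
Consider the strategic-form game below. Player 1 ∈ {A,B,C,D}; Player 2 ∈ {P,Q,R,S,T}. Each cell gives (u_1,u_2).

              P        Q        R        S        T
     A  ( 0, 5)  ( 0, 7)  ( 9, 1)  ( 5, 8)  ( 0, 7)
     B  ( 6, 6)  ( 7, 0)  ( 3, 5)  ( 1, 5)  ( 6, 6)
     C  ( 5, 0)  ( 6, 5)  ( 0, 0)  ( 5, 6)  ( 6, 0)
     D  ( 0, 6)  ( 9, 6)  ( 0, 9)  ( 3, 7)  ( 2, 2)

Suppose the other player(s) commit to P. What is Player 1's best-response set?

P1 best: {B}

u_1(A vs P) = 0
u_1(B vs P) = 6
u_1(C vs P) = 5
u_1(D vs P) = 0
max payoff 6 at {B}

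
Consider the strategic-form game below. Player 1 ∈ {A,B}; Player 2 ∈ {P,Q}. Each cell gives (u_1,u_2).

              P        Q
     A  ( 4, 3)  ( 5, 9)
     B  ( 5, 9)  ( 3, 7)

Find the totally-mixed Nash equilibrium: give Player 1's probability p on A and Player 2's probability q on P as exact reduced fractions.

P1 indiff ⇒ q·4+(1-q)·5 = q·5+(1-q)·3 ⇒ q(-1) = (1-q)(-2) ⇒ q = 2/3
P2 indiff ⇒ p·3+(1-p)·9 = p·9+(1-p)·7 ⇒ p(-6) = (1-p)(-2) ⇒ p = 1/4

p=1/4, q=2/3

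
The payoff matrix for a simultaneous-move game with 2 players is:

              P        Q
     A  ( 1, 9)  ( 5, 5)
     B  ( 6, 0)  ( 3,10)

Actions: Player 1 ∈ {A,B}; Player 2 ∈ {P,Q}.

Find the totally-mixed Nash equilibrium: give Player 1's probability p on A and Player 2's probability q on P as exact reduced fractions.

P1 indiff ⇒ q·1+(1-q)·5 = q·6+(1-q)·3 ⇒ q(-5) = (1-q)(-2) ⇒ q = 2/7
P2 indiff ⇒ p·9+(1-p)·0 = p·5+(1-p)·10 ⇒ p(4) = (1-p)(10) ⇒ p = 5/7

(p,q) = (5/7, 2/7)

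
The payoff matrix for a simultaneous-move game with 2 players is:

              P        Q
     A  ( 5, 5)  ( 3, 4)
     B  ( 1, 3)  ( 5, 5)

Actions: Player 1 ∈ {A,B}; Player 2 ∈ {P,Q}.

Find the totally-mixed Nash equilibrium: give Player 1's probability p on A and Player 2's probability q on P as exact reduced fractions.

P1 mixes 2/3 on A; P2 mixes 1/3 on P

P1 indiff ⇒ q·5+(1-q)·3 = q·1+(1-q)·5 ⇒ q(4) = (1-q)(2) ⇒ q = 1/3
P2 indiff ⇒ p·5+(1-p)·3 = p·4+(1-p)·5 ⇒ p(1) = (1-p)(2) ⇒ p = 2/3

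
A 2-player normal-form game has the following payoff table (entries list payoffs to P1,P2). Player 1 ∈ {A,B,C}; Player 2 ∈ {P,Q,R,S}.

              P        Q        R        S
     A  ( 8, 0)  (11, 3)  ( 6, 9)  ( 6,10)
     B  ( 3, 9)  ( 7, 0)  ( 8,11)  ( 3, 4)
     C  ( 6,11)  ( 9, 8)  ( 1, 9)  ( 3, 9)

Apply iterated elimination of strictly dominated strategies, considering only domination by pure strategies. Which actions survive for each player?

Remaining: P1:{A,B} P2:{R,S}

P1 drop C (A beats it: P:8>6 Q:11>9 R:6>1 S:6>3)
P2 drop P (R beats it: A:9>0 B:11>9)
P2 drop Q (R beats it: A:9>3 B:11>0)
P1→{A,B} P2→{R,S}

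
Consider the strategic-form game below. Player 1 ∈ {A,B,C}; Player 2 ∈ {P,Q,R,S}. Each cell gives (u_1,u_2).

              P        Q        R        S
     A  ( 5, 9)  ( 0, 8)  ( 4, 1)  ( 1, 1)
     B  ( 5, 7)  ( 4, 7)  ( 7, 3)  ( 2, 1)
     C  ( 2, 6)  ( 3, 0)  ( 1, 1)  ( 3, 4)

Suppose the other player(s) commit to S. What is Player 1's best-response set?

P1 best: {C}

u_1(A vs S) = 1
u_1(B vs S) = 2
u_1(C vs S) = 3
max payoff 3 at {C}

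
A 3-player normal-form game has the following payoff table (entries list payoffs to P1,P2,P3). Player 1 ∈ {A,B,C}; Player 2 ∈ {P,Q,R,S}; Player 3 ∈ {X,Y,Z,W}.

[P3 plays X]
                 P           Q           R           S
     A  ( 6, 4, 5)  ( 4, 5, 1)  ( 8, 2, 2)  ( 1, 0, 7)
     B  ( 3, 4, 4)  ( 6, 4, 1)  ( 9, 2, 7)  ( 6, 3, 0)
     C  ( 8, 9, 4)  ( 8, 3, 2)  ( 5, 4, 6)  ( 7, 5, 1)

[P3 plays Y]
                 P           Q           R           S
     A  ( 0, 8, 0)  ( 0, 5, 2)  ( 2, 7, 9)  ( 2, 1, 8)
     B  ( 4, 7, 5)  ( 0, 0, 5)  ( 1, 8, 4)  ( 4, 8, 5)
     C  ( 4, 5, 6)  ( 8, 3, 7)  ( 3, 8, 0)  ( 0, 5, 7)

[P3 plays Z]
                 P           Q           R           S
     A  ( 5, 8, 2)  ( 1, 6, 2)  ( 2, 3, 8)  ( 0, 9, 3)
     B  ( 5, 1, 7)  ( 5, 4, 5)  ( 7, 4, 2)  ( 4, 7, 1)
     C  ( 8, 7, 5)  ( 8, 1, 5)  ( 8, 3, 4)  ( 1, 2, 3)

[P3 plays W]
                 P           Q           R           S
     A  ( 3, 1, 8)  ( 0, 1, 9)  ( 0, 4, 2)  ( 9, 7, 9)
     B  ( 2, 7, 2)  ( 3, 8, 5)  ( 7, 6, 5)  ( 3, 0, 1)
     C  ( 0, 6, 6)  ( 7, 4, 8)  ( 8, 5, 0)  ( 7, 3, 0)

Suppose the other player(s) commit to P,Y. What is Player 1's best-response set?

P1 best: {B,C}

u_1(A vs P,Y) = 0
u_1(B vs P,Y) = 4
u_1(C vs P,Y) = 4
max payoff 4 at {B,C}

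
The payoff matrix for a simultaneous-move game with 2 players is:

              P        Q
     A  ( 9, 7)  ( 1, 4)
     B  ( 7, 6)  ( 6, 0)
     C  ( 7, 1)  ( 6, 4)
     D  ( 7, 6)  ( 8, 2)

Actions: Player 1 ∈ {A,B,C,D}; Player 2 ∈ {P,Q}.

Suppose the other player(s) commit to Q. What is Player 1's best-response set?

u_1(A vs Q) = 1
u_1(B vs Q) = 6
u_1(C vs Q) = 6
u_1(D vs Q) = 8
max payoff 8 at {D}

argmax u_1 = {D}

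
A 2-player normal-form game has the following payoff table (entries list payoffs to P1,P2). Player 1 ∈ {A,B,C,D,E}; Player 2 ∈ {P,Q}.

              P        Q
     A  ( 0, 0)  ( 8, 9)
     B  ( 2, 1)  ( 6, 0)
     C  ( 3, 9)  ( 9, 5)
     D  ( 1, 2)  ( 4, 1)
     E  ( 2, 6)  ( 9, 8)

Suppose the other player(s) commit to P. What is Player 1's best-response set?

argmax u_1 = {C}

u_1(A vs P) = 0
u_1(B vs P) = 2
u_1(C vs P) = 3
u_1(D vs P) = 1
u_1(E vs P) = 2
max payoff 3 at {C}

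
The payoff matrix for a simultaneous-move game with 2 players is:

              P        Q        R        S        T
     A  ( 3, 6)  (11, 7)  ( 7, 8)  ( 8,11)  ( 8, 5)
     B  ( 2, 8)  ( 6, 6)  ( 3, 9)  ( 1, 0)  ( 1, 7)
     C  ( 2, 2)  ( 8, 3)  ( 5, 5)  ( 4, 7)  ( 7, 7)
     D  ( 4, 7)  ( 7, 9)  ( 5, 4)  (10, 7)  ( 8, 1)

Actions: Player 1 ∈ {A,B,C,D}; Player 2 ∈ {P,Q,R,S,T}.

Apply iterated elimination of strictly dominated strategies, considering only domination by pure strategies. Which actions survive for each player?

P1 drop B (A beats it: P:3>2 Q:11>6 R:7>3 S:8>1 T:8>1)
P1 drop C (A beats it: P:3>2 Q:11>8 R:7>5 S:8>4 T:8>7)
P2 drop P (Q beats it: A:7>6 D:9>7)
P2 drop R (S beats it: A:11>8 D:7>4)
P2 drop T (Q beats it: A:7>5 D:9>1)
P1→{A,D} P2→{Q,S}

IESDS → P1:{A,D} P2:{Q,S}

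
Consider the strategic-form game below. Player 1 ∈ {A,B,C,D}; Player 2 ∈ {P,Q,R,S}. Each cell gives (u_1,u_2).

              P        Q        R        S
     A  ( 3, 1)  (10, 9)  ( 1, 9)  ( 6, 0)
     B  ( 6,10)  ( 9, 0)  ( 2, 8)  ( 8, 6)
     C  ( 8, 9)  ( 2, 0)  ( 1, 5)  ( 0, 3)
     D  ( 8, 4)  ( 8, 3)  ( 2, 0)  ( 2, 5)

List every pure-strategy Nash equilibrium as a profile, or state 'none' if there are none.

Nash profiles: (A,Q), (C,P)

(A,P): not NE [P1→D gives 8>3; P2→R gives 9>1]
(A,Q): NE
(A,R): not NE [P1→D gives 2>1]
(A,S): not NE [P1→B gives 8>6; P2→R gives 9>0]
(B,P): not NE [P1→D gives 8>6]
(B,Q): not NE [P1→A gives 10>9; P2→P gives 10>0]
(B,R): not NE [P2→P gives 10>8]
(B,S): not NE [P2→P gives 10>6]
(C,P): NE
(C,Q): not NE [P1→A gives 10>2; P2→P gives 9>0]
(C,R): not NE [P1→D gives 2>1; P2→P gives 9>5]
(C,S): not NE [P1→B gives 8>0; P2→P gives 9>3]
(D,P): not NE [P2→S gives 5>4]
(D,Q): not NE [P1→A gives 10>8; P2→S gives 5>3]
(D,R): not NE [P2→S gives 5>0]
(D,S): not NE [P1→B gives 8>2]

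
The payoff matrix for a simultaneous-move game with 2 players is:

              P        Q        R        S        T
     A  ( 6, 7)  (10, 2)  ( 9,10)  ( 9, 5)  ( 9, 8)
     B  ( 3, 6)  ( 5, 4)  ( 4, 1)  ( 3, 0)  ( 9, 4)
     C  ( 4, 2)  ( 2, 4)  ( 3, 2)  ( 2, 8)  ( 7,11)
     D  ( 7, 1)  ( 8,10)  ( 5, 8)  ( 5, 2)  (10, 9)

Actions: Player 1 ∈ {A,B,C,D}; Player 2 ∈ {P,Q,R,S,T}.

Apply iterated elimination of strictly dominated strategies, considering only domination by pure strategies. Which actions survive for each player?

Survivors P1:{A,D} P2:{Q,R,T}

P1 drop B (D beats it: P:7>3 Q:8>5 R:5>4 S:5>3 T:10>9)
P1 drop C (A beats it: P:6>4 Q:10>2 R:9>3 S:9>2 T:9>7)
P2 drop P (R beats it: A:10>7 D:8>1)
P2 drop S (R beats it: A:10>5 D:8>2)
P1→{A,D} P2→{Q,R,T}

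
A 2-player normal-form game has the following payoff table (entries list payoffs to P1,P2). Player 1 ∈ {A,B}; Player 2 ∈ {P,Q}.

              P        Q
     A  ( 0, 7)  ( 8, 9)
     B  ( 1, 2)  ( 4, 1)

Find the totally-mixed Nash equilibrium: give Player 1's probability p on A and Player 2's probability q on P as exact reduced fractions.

P1 indiff ⇒ q·0+(1-q)·8 = q·1+(1-q)·4 ⇒ q(-1) = (1-q)(-4) ⇒ q = 4/5
P2 indiff ⇒ p·7+(1-p)·2 = p·9+(1-p)·1 ⇒ p(-2) = (1-p)(-1) ⇒ p = 1/3

P1 mixes 1/3 on A; P2 mixes 4/5 on P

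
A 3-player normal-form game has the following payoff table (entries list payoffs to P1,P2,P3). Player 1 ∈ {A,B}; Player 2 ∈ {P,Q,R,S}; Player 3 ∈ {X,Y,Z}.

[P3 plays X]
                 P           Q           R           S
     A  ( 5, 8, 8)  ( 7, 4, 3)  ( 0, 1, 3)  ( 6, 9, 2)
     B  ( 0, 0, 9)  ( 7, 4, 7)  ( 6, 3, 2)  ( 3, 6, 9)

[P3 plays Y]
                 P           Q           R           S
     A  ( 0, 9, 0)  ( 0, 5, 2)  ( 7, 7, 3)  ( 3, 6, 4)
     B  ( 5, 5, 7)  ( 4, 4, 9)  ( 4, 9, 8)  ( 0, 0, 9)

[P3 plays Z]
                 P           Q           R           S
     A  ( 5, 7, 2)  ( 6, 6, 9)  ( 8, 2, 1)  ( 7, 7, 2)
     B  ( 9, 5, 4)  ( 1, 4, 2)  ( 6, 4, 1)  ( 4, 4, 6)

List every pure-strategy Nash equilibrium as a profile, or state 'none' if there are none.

(A,P,X): not NE [P2→S gives 9>8]
(A,P,Y): not NE [P1→B gives 5>0; P3→X gives 8>0]
(A,P,Z): not NE [P1→B gives 9>5; P3→X gives 8>2]
(A,Q,X): not NE [P2→S gives 9>4; P3→Z gives 9>3]
(A,Q,Y): not NE [P1→B gives 4>0; P2→P gives 9>5; P3→Z gives 9>2]
(A,Q,Z): not NE [P2→S gives 7>6]
(A,R,X): not NE [P1→B gives 6>0; P2→S gives 9>1]
(A,R,Y): not NE [P2→P gives 9>7]
(A,R,Z): not NE [P2→S gives 7>2; P3→Y gives 3>1]
(A,S,X): not NE [P3→Y gives 4>2]
(A,S,Y): not NE [P2→P gives 9>6]
(A,S,Z): not NE [P3→Y gives 4>2]
(B,P,X): not NE [P1→A gives 5>0; P2→S gives 6>0]
(B,P,Y): not NE [P2→R gives 9>5; P3→X gives 9>7]
(B,P,Z): not NE [P3→X gives 9>4]
(B,Q,X): not NE [P2→S gives 6>4; P3→Y gives 9>7]
(B,Q,Y): not NE [P2→R gives 9>4]
(B,Q,Z): not NE [P1→A gives 6>1; P2→P gives 5>4; P3→Y gives 9>2]
(B,R,X): not NE [P2→S gives 6>3; P3→Y gives 8>2]
(B,R,Y): not NE [P1→A gives 7>4]
(B,R,Z): not NE [P1→A gives 8>6; P2→P gives 5>4; P3→Y gives 8>1]
(B,S,X): not NE [P1→A gives 6>3]
(B,S,Y): not NE [P1→A gives 3>0; P2→R gives 9>0]
(B,S,Z): not NE [P1→A gives 7>4; P2→P gives 5>4; P3→Y gives 9>6]

PSNE: ∅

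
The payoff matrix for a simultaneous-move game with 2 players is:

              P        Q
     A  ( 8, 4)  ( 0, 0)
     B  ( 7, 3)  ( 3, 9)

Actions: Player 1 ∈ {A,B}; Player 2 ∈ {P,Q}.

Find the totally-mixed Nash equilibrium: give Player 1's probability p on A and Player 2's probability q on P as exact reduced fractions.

(p,q) = (3/5, 3/4)

P1 indiff ⇒ q·8+(1-q)·0 = q·7+(1-q)·3 ⇒ q(1) = (1-q)(3) ⇒ q = 3/4
P2 indiff ⇒ p·4+(1-p)·3 = p·0+(1-p)·9 ⇒ p(4) = (1-p)(6) ⇒ p = 3/5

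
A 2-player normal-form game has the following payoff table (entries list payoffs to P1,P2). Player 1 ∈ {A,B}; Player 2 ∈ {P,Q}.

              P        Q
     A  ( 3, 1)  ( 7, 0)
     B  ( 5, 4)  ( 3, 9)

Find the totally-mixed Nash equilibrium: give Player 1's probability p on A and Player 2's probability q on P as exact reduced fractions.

p=5/6, q=2/3

P1 indiff ⇒ q·3+(1-q)·7 = q·5+(1-q)·3 ⇒ q(-2) = (1-q)(-4) ⇒ q = 2/3
P2 indiff ⇒ p·1+(1-p)·4 = p·0+(1-p)·9 ⇒ p(1) = (1-p)(5) ⇒ p = 5/6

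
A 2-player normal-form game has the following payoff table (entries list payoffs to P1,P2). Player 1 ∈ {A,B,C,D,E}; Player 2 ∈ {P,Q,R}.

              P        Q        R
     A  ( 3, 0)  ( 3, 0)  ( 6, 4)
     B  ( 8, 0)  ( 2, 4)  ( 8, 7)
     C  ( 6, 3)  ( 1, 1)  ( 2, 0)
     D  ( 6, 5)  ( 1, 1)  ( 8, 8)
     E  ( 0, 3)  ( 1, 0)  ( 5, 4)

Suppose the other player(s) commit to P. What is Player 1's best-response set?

u_1(A vs P) = 3
u_1(B vs P) = 8
u_1(C vs P) = 6
u_1(D vs P) = 6
u_1(E vs P) = 0
max payoff 8 at {B}

argmax u_1 = {B}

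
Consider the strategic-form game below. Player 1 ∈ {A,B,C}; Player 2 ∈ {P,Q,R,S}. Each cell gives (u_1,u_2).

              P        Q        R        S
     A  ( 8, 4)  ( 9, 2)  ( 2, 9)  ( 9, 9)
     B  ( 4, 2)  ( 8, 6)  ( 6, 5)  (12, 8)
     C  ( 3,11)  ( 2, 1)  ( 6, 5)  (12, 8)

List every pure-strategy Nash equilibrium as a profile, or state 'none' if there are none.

PSNE = {(B,S)}

(A,P): not NE [P2→S gives 9>4]
(A,Q): not NE [P2→S gives 9>2]
(A,R): not NE [P1→C gives 6>2]
(A,S): not NE [P1→C gives 12>9]
(B,P): not NE [P1→A gives 8>4; P2→S gives 8>2]
(B,Q): not NE [P1→A gives 9>8; P2→S gives 8>6]
(B,R): not NE [P2→S gives 8>5]
(B,S): NE
(C,P): not NE [P1→A gives 8>3]
(C,Q): not NE [P1→A gives 9>2; P2→P gives 11>1]
(C,R): not NE [P2→P gives 11>5]
(C,S): not NE [P2→P gives 11>8]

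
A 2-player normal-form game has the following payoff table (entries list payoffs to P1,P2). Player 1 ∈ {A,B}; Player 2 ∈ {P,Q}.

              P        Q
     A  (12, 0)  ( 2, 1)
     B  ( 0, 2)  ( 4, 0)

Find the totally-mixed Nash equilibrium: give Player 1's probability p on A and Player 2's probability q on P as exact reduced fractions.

p=2/3, q=1/7

P1 indiff ⇒ q·12+(1-q)·2 = q·0+(1-q)·4 ⇒ q(12) = (1-q)(2) ⇒ q = 1/7
P2 indiff ⇒ p·0+(1-p)·2 = p·1+(1-p)·0 ⇒ p(-1) = (1-p)(-2) ⇒ p = 2/3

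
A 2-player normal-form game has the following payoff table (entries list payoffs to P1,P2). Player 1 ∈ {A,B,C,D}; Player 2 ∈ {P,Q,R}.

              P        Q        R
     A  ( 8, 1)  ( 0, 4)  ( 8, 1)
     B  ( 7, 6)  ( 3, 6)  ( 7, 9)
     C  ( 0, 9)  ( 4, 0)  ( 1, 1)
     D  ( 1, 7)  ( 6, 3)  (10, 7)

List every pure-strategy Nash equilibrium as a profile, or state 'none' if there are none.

(A,P): not NE [P2→Q gives 4>1]
(A,Q): not NE [P1→D gives 6>0]
(A,R): not NE [P1→D gives 10>8; P2→Q gives 4>1]
(B,P): not NE [P1→A gives 8>7; P2→R gives 9>6]
(B,Q): not NE [P1→D gives 6>3; P2→R gives 9>6]
(B,R): not NE [P1→D gives 10>7]
(C,P): not NE [P1→A gives 8>0]
(C,Q): not NE [P1→D gives 6>4; P2→P gives 9>0]
(C,R): not NE [P1→D gives 10>1; P2→P gives 9>1]
(D,P): not NE [P1→A gives 8>1]
(D,Q): not NE [P2→R gives 7>3]
(D,R): NE

PSNE = {(D,R)}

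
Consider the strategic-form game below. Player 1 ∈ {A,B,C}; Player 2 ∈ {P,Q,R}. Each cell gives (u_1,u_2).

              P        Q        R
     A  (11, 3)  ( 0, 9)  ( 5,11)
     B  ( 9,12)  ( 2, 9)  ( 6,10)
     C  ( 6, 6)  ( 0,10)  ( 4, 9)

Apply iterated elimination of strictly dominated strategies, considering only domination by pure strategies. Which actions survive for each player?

Survivors P1:{A,B} P2:{P,R}

P1 drop C (B beats it: P:9>6 Q:2>0 R:6>4)
P2 drop Q (R beats it: A:11>9 B:10>9)
P1→{A,B} P2→{P,R}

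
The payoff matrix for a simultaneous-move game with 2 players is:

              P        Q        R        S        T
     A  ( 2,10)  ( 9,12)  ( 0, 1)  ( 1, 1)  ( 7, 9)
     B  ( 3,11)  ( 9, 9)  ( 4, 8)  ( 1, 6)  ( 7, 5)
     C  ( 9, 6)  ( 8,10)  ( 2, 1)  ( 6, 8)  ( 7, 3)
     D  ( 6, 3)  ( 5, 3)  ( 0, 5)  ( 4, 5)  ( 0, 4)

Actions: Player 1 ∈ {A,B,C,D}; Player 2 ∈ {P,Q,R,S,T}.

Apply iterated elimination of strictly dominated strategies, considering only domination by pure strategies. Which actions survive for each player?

P1 drop D (C beats it: P:9>6 Q:8>5 R:2>0 S:6>4 T:7>0)
P2 drop R (P beats it: A:10>1 B:11>8 C:6>1)
P2 drop S (Q beats it: A:12>1 B:9>6 C:10>8)
P2 drop T (P beats it: A:10>9 B:11>5 C:6>3)
P1→{A,B,C} P2→{P,Q}

Remaining: P1:{A,B,C} P2:{P,Q}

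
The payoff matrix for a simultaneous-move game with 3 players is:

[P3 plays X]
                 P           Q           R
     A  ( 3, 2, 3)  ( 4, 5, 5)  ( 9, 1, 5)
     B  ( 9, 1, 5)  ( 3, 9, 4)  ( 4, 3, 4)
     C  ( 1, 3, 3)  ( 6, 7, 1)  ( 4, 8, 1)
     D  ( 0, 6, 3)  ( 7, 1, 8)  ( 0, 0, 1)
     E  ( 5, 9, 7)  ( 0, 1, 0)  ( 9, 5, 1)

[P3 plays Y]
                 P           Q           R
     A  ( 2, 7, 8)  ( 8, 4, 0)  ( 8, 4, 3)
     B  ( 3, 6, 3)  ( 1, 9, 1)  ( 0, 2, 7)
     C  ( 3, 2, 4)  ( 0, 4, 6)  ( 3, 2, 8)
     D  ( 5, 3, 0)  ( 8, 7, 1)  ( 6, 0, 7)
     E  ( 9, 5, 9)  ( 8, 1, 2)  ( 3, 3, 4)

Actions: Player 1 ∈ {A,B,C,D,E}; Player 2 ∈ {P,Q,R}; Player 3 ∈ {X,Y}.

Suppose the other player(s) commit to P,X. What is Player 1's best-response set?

P1 best: {B}

u_1(A vs P,X) = 3
u_1(B vs P,X) = 9
u_1(C vs P,X) = 1
u_1(D vs P,X) = 0
u_1(E vs P,X) = 5
max payoff 9 at {B}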